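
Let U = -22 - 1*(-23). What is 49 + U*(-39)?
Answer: 10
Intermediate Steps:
U = 1 (U = -22 + 23 = 1)
49 + U*(-39) = 49 + 1*(-39) = 49 - 39 = 10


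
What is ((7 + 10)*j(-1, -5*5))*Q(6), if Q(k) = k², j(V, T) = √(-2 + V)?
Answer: 612*I*√3 ≈ 1060.0*I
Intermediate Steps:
((7 + 10)*j(-1, -5*5))*Q(6) = ((7 + 10)*√(-2 - 1))*6² = (17*√(-3))*36 = (17*(I*√3))*36 = (17*I*√3)*36 = 612*I*√3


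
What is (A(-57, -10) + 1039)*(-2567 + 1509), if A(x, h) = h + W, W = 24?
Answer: -1114074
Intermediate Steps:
A(x, h) = 24 + h (A(x, h) = h + 24 = 24 + h)
(A(-57, -10) + 1039)*(-2567 + 1509) = ((24 - 10) + 1039)*(-2567 + 1509) = (14 + 1039)*(-1058) = 1053*(-1058) = -1114074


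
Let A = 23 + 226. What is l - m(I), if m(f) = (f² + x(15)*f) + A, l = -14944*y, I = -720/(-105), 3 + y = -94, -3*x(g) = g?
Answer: 71016007/49 ≈ 1.4493e+6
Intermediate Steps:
x(g) = -g/3
A = 249
y = -97 (y = -3 - 94 = -97)
I = 48/7 (I = -720*(-1/105) = 48/7 ≈ 6.8571)
l = 1449568 (l = -14944*(-97) = 1449568)
m(f) = 249 + f² - 5*f (m(f) = (f² + (-⅓*15)*f) + 249 = (f² - 5*f) + 249 = 249 + f² - 5*f)
l - m(I) = 1449568 - (249 + (48/7)² - 5*48/7) = 1449568 - (249 + 2304/49 - 240/7) = 1449568 - 1*12825/49 = 1449568 - 12825/49 = 71016007/49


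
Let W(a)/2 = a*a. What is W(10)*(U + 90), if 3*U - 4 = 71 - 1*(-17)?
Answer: 72400/3 ≈ 24133.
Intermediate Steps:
W(a) = 2*a² (W(a) = 2*(a*a) = 2*a²)
U = 92/3 (U = 4/3 + (71 - 1*(-17))/3 = 4/3 + (71 + 17)/3 = 4/3 + (⅓)*88 = 4/3 + 88/3 = 92/3 ≈ 30.667)
W(10)*(U + 90) = (2*10²)*(92/3 + 90) = (2*100)*(362/3) = 200*(362/3) = 72400/3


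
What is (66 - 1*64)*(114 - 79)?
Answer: 70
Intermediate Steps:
(66 - 1*64)*(114 - 79) = (66 - 64)*35 = 2*35 = 70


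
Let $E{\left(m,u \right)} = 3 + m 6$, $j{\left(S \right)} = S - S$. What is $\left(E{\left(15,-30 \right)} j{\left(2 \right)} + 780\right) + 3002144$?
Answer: $3002924$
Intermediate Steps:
$j{\left(S \right)} = 0$
$E{\left(m,u \right)} = 3 + 6 m$
$\left(E{\left(15,-30 \right)} j{\left(2 \right)} + 780\right) + 3002144 = \left(\left(3 + 6 \cdot 15\right) 0 + 780\right) + 3002144 = \left(\left(3 + 90\right) 0 + 780\right) + 3002144 = \left(93 \cdot 0 + 780\right) + 3002144 = \left(0 + 780\right) + 3002144 = 780 + 3002144 = 3002924$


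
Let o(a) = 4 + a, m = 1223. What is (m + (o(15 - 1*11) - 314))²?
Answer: 840889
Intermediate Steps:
(m + (o(15 - 1*11) - 314))² = (1223 + ((4 + (15 - 1*11)) - 314))² = (1223 + ((4 + (15 - 11)) - 314))² = (1223 + ((4 + 4) - 314))² = (1223 + (8 - 314))² = (1223 - 306)² = 917² = 840889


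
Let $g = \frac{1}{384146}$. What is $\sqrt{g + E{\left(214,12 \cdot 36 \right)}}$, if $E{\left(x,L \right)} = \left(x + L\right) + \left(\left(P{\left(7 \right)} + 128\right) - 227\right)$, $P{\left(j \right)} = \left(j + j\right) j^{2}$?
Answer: $\frac{\sqrt{181951528490774}}{384146} \approx 35.114$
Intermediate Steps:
$g = \frac{1}{384146} \approx 2.6032 \cdot 10^{-6}$
$P{\left(j \right)} = 2 j^{3}$ ($P{\left(j \right)} = 2 j j^{2} = 2 j^{3}$)
$E{\left(x,L \right)} = 587 + L + x$ ($E{\left(x,L \right)} = \left(x + L\right) + \left(\left(2 \cdot 7^{3} + 128\right) - 227\right) = \left(L + x\right) + \left(\left(2 \cdot 343 + 128\right) - 227\right) = \left(L + x\right) + \left(\left(686 + 128\right) - 227\right) = \left(L + x\right) + \left(814 - 227\right) = \left(L + x\right) + 587 = 587 + L + x$)
$\sqrt{g + E{\left(214,12 \cdot 36 \right)}} = \sqrt{\frac{1}{384146} + \left(587 + 12 \cdot 36 + 214\right)} = \sqrt{\frac{1}{384146} + \left(587 + 432 + 214\right)} = \sqrt{\frac{1}{384146} + 1233} = \sqrt{\frac{473652019}{384146}} = \frac{\sqrt{181951528490774}}{384146}$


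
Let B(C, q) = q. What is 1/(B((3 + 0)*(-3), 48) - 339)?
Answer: -1/291 ≈ -0.0034364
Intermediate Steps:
1/(B((3 + 0)*(-3), 48) - 339) = 1/(48 - 339) = 1/(-291) = -1/291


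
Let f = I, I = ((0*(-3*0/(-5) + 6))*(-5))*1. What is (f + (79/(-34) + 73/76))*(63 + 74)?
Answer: -241257/1292 ≈ -186.73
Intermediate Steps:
I = 0 (I = ((0*(0*(-⅕) + 6))*(-5))*1 = ((0*(0 + 6))*(-5))*1 = ((0*6)*(-5))*1 = (0*(-5))*1 = 0*1 = 0)
f = 0
(f + (79/(-34) + 73/76))*(63 + 74) = (0 + (79/(-34) + 73/76))*(63 + 74) = (0 + (79*(-1/34) + 73*(1/76)))*137 = (0 + (-79/34 + 73/76))*137 = (0 - 1761/1292)*137 = -1761/1292*137 = -241257/1292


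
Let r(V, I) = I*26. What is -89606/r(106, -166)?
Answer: 44803/2158 ≈ 20.761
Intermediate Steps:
r(V, I) = 26*I
-89606/r(106, -166) = -89606/(26*(-166)) = -89606/(-4316) = -89606*(-1/4316) = 44803/2158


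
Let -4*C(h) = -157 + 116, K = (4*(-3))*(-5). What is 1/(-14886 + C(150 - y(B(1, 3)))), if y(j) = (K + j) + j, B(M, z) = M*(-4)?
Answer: -4/59503 ≈ -6.7223e-5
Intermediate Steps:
K = 60 (K = -12*(-5) = 60)
B(M, z) = -4*M
y(j) = 60 + 2*j (y(j) = (60 + j) + j = 60 + 2*j)
C(h) = 41/4 (C(h) = -(-157 + 116)/4 = -¼*(-41) = 41/4)
1/(-14886 + C(150 - y(B(1, 3)))) = 1/(-14886 + 41/4) = 1/(-59503/4) = -4/59503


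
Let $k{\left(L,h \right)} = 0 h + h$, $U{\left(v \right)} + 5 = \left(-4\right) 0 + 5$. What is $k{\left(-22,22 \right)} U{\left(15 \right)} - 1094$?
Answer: $-1094$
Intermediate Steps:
$U{\left(v \right)} = 0$ ($U{\left(v \right)} = -5 + \left(\left(-4\right) 0 + 5\right) = -5 + \left(0 + 5\right) = -5 + 5 = 0$)
$k{\left(L,h \right)} = h$ ($k{\left(L,h \right)} = 0 + h = h$)
$k{\left(-22,22 \right)} U{\left(15 \right)} - 1094 = 22 \cdot 0 - 1094 = 0 - 1094 = -1094$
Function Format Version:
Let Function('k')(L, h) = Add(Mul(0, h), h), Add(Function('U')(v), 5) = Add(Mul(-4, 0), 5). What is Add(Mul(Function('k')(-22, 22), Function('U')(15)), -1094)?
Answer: -1094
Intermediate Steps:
Function('U')(v) = 0 (Function('U')(v) = Add(-5, Add(Mul(-4, 0), 5)) = Add(-5, Add(0, 5)) = Add(-5, 5) = 0)
Function('k')(L, h) = h (Function('k')(L, h) = Add(0, h) = h)
Add(Mul(Function('k')(-22, 22), Function('U')(15)), -1094) = Add(Mul(22, 0), -1094) = Add(0, -1094) = -1094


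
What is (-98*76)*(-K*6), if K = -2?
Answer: -89376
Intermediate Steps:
(-98*76)*(-K*6) = (-98*76)*(-1*(-2)*6) = -14896*6 = -7448*12 = -89376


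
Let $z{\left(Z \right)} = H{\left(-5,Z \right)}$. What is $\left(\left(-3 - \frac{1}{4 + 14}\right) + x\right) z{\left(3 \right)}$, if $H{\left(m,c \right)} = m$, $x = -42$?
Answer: $\frac{4055}{18} \approx 225.28$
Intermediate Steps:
$z{\left(Z \right)} = -5$
$\left(\left(-3 - \frac{1}{4 + 14}\right) + x\right) z{\left(3 \right)} = \left(\left(-3 - \frac{1}{4 + 14}\right) - 42\right) \left(-5\right) = \left(\left(-3 - \frac{1}{18}\right) - 42\right) \left(-5\right) = \left(- \frac{55}{18} - 42\right) \left(-5\right) = \left(- \frac{811}{18}\right) \left(-5\right) = \frac{4055}{18}$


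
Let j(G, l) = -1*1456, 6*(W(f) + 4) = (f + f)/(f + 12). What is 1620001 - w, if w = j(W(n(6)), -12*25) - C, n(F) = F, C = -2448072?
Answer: -826615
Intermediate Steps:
W(f) = -4 + f/(3*(12 + f)) (W(f) = -4 + ((f + f)/(f + 12))/6 = -4 + ((2*f)/(12 + f))/6 = -4 + (2*f/(12 + f))/6 = -4 + f/(3*(12 + f)))
j(G, l) = -1456
w = 2446616 (w = -1456 - 1*(-2448072) = -1456 + 2448072 = 2446616)
1620001 - w = 1620001 - 1*2446616 = 1620001 - 2446616 = -826615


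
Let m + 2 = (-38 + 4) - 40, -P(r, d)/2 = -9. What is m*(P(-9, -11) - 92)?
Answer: 5624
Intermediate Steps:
P(r, d) = 18 (P(r, d) = -2*(-9) = 18)
m = -76 (m = -2 + ((-38 + 4) - 40) = -2 + (-34 - 40) = -2 - 74 = -76)
m*(P(-9, -11) - 92) = -76*(18 - 92) = -76*(-74) = 5624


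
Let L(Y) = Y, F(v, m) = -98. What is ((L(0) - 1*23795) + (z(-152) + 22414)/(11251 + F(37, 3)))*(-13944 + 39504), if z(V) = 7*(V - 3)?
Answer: -6782711661360/11153 ≈ -6.0815e+8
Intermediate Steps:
z(V) = -21 + 7*V (z(V) = 7*(-3 + V) = -21 + 7*V)
((L(0) - 1*23795) + (z(-152) + 22414)/(11251 + F(37, 3)))*(-13944 + 39504) = ((0 - 1*23795) + ((-21 + 7*(-152)) + 22414)/(11251 - 98))*(-13944 + 39504) = ((0 - 23795) + ((-21 - 1064) + 22414)/11153)*25560 = (-23795 + (-1085 + 22414)*(1/11153))*25560 = (-23795 + 21329*(1/11153))*25560 = (-23795 + 21329/11153)*25560 = -265364306/11153*25560 = -6782711661360/11153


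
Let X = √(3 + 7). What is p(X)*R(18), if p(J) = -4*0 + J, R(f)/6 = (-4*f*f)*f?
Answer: -139968*√10 ≈ -4.4262e+5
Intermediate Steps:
X = √10 ≈ 3.1623
R(f) = -24*f³ (R(f) = 6*((-4*f*f)*f) = 6*((-4*f²)*f) = 6*(-4*f³) = -24*f³)
p(J) = J (p(J) = 0 + J = J)
p(X)*R(18) = √10*(-24*18³) = √10*(-24*5832) = √10*(-139968) = -139968*√10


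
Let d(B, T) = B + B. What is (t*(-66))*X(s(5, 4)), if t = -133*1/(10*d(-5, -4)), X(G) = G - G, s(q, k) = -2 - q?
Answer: 0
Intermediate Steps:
d(B, T) = 2*B
X(G) = 0
t = 133/100 (t = -133/(10*(2*(-5))) = -133/(10*(-10)) = -133/(-100) = -133*(-1/100) = 133/100 ≈ 1.3300)
(t*(-66))*X(s(5, 4)) = ((133/100)*(-66))*0 = -4389/50*0 = 0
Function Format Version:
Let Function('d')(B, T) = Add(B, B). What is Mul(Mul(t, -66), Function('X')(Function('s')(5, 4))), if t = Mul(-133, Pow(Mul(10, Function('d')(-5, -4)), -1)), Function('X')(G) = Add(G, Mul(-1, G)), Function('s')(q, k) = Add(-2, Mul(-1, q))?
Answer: 0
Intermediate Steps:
Function('d')(B, T) = Mul(2, B)
Function('X')(G) = 0
t = Rational(133, 100) (t = Mul(-133, Pow(Mul(10, Mul(2, -5)), -1)) = Mul(-133, Pow(Mul(10, -10), -1)) = Mul(-133, Pow(-100, -1)) = Mul(-133, Rational(-1, 100)) = Rational(133, 100) ≈ 1.3300)
Mul(Mul(t, -66), Function('X')(Function('s')(5, 4))) = Mul(Mul(Rational(133, 100), -66), 0) = Mul(Rational(-4389, 50), 0) = 0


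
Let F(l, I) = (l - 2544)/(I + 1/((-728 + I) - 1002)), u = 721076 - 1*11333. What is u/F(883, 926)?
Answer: -176135264243/445148 ≈ -3.9568e+5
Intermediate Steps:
u = 709743 (u = 721076 - 11333 = 709743)
F(l, I) = (-2544 + l)/(I + 1/(-1730 + I))
u/F(883, 926) = 709743/(((4401120 - 2544*926 - 1730*883 + 926*883)/(1 + 926**2 - 1730*926))) = 709743/(((4401120 - 2355744 - 1527590 + 817658)/(1 + 857476 - 1601980))) = 709743/((1335444/(-744503))) = 709743/((-1/744503*1335444)) = 709743/(-1335444/744503) = 709743*(-744503/1335444) = -176135264243/445148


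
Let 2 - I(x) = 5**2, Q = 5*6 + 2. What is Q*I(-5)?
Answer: -736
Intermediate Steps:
Q = 32 (Q = 30 + 2 = 32)
I(x) = -23 (I(x) = 2 - 1*5**2 = 2 - 1*25 = 2 - 25 = -23)
Q*I(-5) = 32*(-23) = -736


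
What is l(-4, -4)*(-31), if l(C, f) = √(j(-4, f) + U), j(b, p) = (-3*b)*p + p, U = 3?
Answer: -217*I ≈ -217.0*I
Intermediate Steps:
j(b, p) = p - 3*b*p (j(b, p) = -3*b*p + p = p - 3*b*p)
l(C, f) = √(3 + 13*f) (l(C, f) = √(f*(1 - 3*(-4)) + 3) = √(f*(1 + 12) + 3) = √(f*13 + 3) = √(13*f + 3) = √(3 + 13*f))
l(-4, -4)*(-31) = √(3 + 13*(-4))*(-31) = √(3 - 52)*(-31) = √(-49)*(-31) = (7*I)*(-31) = -217*I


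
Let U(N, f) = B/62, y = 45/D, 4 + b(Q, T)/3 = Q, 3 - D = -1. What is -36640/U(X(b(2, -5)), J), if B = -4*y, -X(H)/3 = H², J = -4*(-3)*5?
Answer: 454336/9 ≈ 50482.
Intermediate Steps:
D = 4 (D = 3 - 1*(-1) = 3 + 1 = 4)
b(Q, T) = -12 + 3*Q
y = 45/4 ≈ 11.250
J = 60 (J = 12*5 = 60)
X(H) = -3*H²
B = -45 (B = -4*45/4 = -45)
U(N, f) = -45/62
-36640/U(X(b(2, -5)), J) = -36640/(-45/62) = -36640*(-62/45) = 454336/9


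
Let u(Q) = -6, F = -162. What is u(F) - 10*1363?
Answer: -13636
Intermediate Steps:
u(F) - 10*1363 = -6 - 10*1363 = -6 - 1*13630 = -6 - 13630 = -13636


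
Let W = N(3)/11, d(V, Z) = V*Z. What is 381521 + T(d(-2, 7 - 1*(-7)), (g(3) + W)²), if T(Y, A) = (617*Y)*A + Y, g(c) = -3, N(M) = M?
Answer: 30612253/121 ≈ 2.5299e+5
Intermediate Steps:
W = 3/11 ≈ 0.27273
T(Y, A) = Y + 617*A*Y (T(Y, A) = 617*A*Y + Y = Y + 617*A*Y)
381521 + T(d(-2, 7 - 1*(-7)), (g(3) + W)²) = 381521 + (-2*(7 - 1*(-7)))*(1 + 617*(-3 + 3/11)²) = 381521 + (-2*(7 + 7))*(1 + 617*(-30/11)²) = 381521 + (-2*14)*(1 + 617*(900/121)) = 381521 - 28*(1 + 555300/121) = 381521 - 28*555421/121 = 381521 - 15551788/121 = 30612253/121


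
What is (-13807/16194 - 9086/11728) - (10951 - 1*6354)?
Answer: -218346541171/47480808 ≈ -4598.6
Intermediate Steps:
(-13807/16194 - 9086/11728) - (10951 - 1*6354) = (-13807*1/16194 - 9086*1/11728) - (10951 - 6354) = (-13807/16194 - 4543/5864) - 1*4597 = -77266795/47480808 - 4597 = -218346541171/47480808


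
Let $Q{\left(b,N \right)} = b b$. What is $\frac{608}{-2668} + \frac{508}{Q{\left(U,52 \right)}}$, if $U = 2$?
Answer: $\frac{84557}{667} \approx 126.77$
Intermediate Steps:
$Q{\left(b,N \right)} = b^{2}$
$\frac{608}{-2668} + \frac{508}{Q{\left(U,52 \right)}} = \frac{608}{-2668} + \frac{508}{2^{2}} = 608 \left(- \frac{1}{2668}\right) + \frac{508}{4} = - \frac{152}{667} + 508 \cdot \frac{1}{4} = - \frac{152}{667} + 127 = \frac{84557}{667}$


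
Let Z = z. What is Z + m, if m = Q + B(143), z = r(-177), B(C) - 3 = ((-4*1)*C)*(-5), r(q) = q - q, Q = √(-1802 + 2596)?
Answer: 2863 + √794 ≈ 2891.2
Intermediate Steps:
Q = √794 ≈ 28.178
r(q) = 0
B(C) = 3 + 20*C (B(C) = 3 + ((-4*1)*C)*(-5) = 3 - 4*C*(-5) = 3 + 20*C)
z = 0
m = 2863 + √794 (m = √794 + (3 + 20*143) = √794 + (3 + 2860) = √794 + 2863 = 2863 + √794 ≈ 2891.2)
Z = 0
Z + m = 0 + (2863 + √794) = 2863 + √794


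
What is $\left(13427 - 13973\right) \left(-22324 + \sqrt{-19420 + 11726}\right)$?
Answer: $12188904 - 546 i \sqrt{7694} \approx 1.2189 \cdot 10^{7} - 47893.0 i$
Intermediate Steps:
$\left(13427 - 13973\right) \left(-22324 + \sqrt{-19420 + 11726}\right) = - 546 \left(-22324 + \sqrt{-7694}\right) = - 546 \left(-22324 + i \sqrt{7694}\right) = 12188904 - 546 i \sqrt{7694}$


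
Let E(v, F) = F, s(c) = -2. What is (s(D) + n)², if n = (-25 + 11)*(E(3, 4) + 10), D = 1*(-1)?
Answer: 39204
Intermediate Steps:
D = -1
n = -196 (n = (-25 + 11)*(4 + 10) = -14*14 = -196)
(s(D) + n)² = (-2 - 196)² = (-198)² = 39204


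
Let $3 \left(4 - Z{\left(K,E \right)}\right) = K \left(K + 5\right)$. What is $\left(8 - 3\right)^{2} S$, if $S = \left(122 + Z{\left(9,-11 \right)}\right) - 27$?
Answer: $1425$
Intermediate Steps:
$Z{\left(K,E \right)} = 4 - \frac{K \left(5 + K\right)}{3}$ ($Z{\left(K,E \right)} = 4 - \frac{K \left(K + 5\right)}{3} = 4 - \frac{K \left(5 + K\right)}{3}$)
$S = 57$ ($S = \left(122 - \left(11 + 27\right)\right) - 27 = \left(122 - 38\right) - 27 = 84 - 27 = 57$)
$\left(8 - 3\right)^{2} S = \left(8 - 3\right)^{2} \cdot 57 = 5^{2} \cdot 57 = 25 \cdot 57 = 1425$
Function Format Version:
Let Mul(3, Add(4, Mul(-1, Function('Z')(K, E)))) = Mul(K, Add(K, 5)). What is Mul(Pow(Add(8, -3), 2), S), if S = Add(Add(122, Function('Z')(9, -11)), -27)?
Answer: 1425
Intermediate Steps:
Function('Z')(K, E) = Add(4, Mul(Rational(-1, 3), K, Add(5, K))) (Function('Z')(K, E) = Add(4, Mul(Rational(-1, 3), Mul(K, Add(K, 5)))) = Add(4, Mul(Rational(-1, 3), Mul(K, Add(5, K)))) = Add(4, Mul(Rational(-1, 3), K, Add(5, K))))
S = 57 (S = Add(Add(122, Add(4, Mul(Rational(-5, 3), 9), Mul(Rational(-1, 3), Pow(9, 2)))), -27) = Add(Add(122, Add(4, -15, Mul(Rational(-1, 3), 81))), -27) = Add(Add(122, Add(4, -15, -27)), -27) = Add(Add(122, -38), -27) = Add(84, -27) = 57)
Mul(Pow(Add(8, -3), 2), S) = Mul(Pow(Add(8, -3), 2), 57) = Mul(Pow(5, 2), 57) = Mul(25, 57) = 1425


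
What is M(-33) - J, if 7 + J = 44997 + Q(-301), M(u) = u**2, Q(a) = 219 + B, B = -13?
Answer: -44107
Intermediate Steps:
Q(a) = 206 (Q(a) = 219 - 13 = 206)
J = 45196 (J = -7 + (44997 + 206) = -7 + 45203 = 45196)
M(-33) - J = (-33)**2 - 1*45196 = 1089 - 45196 = -44107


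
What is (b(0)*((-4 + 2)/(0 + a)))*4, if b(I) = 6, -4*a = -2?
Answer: -96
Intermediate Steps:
a = ½ (a = -¼*(-2) = ½ ≈ 0.50000)
(b(0)*((-4 + 2)/(0 + a)))*4 = (6*((-4 + 2)/(0 + ½)))*4 = (6*(-2/½))*4 = (6*(-2*2))*4 = (6*(-4))*4 = -24*4 = -96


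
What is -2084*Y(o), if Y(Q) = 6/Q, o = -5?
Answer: 12504/5 ≈ 2500.8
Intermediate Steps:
-2084*Y(o) = -12504/(-5) = -12504*(-1)/5 = -2084*(-6/5) = 12504/5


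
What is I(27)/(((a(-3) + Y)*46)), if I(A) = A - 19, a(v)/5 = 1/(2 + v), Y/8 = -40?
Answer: -4/7475 ≈ -0.00053512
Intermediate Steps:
Y = -320 (Y = 8*(-40) = -320)
a(v) = 5/(2 + v)
I(A) = -19 + A
I(27)/(((a(-3) + Y)*46)) = (-19 + 27)/(((5/(2 - 3) - 320)*46)) = 8/(((5/(-1) - 320)*46)) = 8/(((5*(-1) - 320)*46)) = 8/(((-5 - 320)*46)) = 8/((-325*46)) = 8/(-14950) = 8*(-1/14950) = -4/7475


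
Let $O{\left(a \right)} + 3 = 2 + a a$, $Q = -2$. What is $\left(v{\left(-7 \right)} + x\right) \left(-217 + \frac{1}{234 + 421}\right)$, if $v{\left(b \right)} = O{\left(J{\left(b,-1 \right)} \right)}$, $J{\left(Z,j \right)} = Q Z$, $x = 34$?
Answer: $- \frac{32548686}{655} \approx -49693.0$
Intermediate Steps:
$J{\left(Z,j \right)} = - 2 Z$
$O{\left(a \right)} = -1 + a^{2}$ ($O{\left(a \right)} = -3 + \left(2 + a a\right) = -3 + \left(2 + a^{2}\right) = -1 + a^{2}$)
$v{\left(b \right)} = -1 + 4 b^{2}$ ($v{\left(b \right)} = -1 + \left(- 2 b\right)^{2} = -1 + 4 b^{2}$)
$\left(v{\left(-7 \right)} + x\right) \left(-217 + \frac{1}{234 + 421}\right) = \left(\left(-1 + 4 \left(-7\right)^{2}\right) + 34\right) \left(-217 + \frac{1}{234 + 421}\right) = \left(\left(-1 + 4 \cdot 49\right) + 34\right) \left(-217 + \frac{1}{655}\right) = \left(\left(-1 + 196\right) + 34\right) \left(-217 + \frac{1}{655}\right) = \left(195 + 34\right) \left(- \frac{142134}{655}\right) = 229 \left(- \frac{142134}{655}\right) = - \frac{32548686}{655}$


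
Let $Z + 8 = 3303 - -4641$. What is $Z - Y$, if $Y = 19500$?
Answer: $-11564$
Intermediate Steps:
$Z = 7936$ ($Z = -8 + \left(3303 - -4641\right) = -8 + \left(3303 + 4641\right) = -8 + 7944 = 7936$)
$Z - Y = 7936 - 19500 = -11564$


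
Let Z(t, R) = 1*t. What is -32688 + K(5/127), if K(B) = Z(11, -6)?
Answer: -32677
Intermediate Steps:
Z(t, R) = t
K(B) = 11
-32688 + K(5/127) = -32688 + 11 = -32677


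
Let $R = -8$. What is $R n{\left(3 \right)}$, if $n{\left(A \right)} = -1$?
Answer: $8$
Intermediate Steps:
$R n{\left(3 \right)} = \left(-8\right) \left(-1\right) = 8$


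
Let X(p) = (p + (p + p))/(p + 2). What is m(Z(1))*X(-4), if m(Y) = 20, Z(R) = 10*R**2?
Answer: 120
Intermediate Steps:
X(p) = 3*p/(2 + p) (X(p) = (p + 2*p)/(2 + p) = (3*p)/(2 + p) = 3*p/(2 + p))
m(Z(1))*X(-4) = 20*(3*(-4)/(2 - 4)) = 20*(3*(-4)/(-2)) = 20*(3*(-4)*(-1/2)) = 20*6 = 120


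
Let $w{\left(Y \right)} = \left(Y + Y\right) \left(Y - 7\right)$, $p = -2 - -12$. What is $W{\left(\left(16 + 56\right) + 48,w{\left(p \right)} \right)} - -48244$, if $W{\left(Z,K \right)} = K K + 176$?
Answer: $52020$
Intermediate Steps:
$p = 10$ ($p = -2 + 12 = 10$)
$w{\left(Y \right)} = 2 Y \left(-7 + Y\right)$
$W{\left(Z,K \right)} = 176 + K^{2}$ ($W{\left(Z,K \right)} = K^{2} + 176 = 176 + K^{2}$)
$W{\left(\left(16 + 56\right) + 48,w{\left(p \right)} \right)} - -48244 = \left(176 + \left(2 \cdot 10 \left(-7 + 10\right)\right)^{2}\right) - -48244 = \left(176 + \left(2 \cdot 10 \cdot 3\right)^{2}\right) + 48244 = \left(176 + 60^{2}\right) + 48244 = \left(176 + 3600\right) + 48244 = 3776 + 48244 = 52020$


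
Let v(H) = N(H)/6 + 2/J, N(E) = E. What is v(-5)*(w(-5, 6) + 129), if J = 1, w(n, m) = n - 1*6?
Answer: 413/3 ≈ 137.67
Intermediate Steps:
w(n, m) = -6 + n (w(n, m) = n - 6 = -6 + n)
v(H) = 2 + H/6 (v(H) = H/6 + 2/1 = H*(⅙) + 2*1 = H/6 + 2 = 2 + H/6)
v(-5)*(w(-5, 6) + 129) = (2 + (⅙)*(-5))*((-6 - 5) + 129) = (2 - ⅚)*(-11 + 129) = (7/6)*118 = 413/3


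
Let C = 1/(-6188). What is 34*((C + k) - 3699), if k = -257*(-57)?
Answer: 67758599/182 ≈ 3.7230e+5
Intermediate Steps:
k = 14649
C = -1/6188 ≈ -0.00016160
34*((C + k) - 3699) = 34*((-1/6188 + 14649) - 3699) = 34*(90648011/6188 - 3699) = 34*(67758599/6188) = 67758599/182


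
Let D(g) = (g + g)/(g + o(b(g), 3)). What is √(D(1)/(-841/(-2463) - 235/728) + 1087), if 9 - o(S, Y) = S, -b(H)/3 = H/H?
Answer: √1224963480871/33443 ≈ 33.095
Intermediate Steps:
b(H) = -3 (b(H) = -3*H/H = -3*1 = -3)
o(S, Y) = 9 - S
D(g) = 2*g/(12 + g) (D(g) = (g + g)/(g + (9 - 1*(-3))) = (2*g)/(g + (9 + 3)) = (2*g)/(g + 12) = (2*g)/(12 + g) = 2*g/(12 + g))
√(D(1)/(-841/(-2463) - 235/728) + 1087) = √((2*1/(12 + 1))/(-841/(-2463) - 235/728) + 1087) = √((2*1/13)/(-841*(-1/2463) - 235*1/728) + 1087) = √((2*1*(1/13))/(841/2463 - 235/728) + 1087) = √(2/(13*(33443/1793064)) + 1087) = √((2/13)*(1793064/33443) + 1087) = √(275856/33443 + 1087) = √(36628397/33443) = √1224963480871/33443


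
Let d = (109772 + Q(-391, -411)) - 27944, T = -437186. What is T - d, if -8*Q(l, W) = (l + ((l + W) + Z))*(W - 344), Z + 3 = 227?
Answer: -3420517/8 ≈ -4.2756e+5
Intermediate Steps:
Z = 224 (Z = -3 + 227 = 224)
Q(l, W) = -(-344 + W)*(224 + W + 2*l)/8 (Q(l, W) = -(l + ((l + W) + 224))*(W - 344)/8 = -(l + ((W + l) + 224))*(-344 + W)/8 = -(l + (224 + W + l))*(-344 + W)/8 = -(224 + W + 2*l)*(-344 + W)/8 = -(-344 + W)*(224 + W + 2*l)/8)
d = -76971/8 (d = (109772 + (9632 + 15*(-411) + 86*(-391) - ⅛*(-411)² - ¼*(-411)*(-391))) - 27944 = (109772 + (9632 - 6165 - 33626 - ⅛*168921 - 160701/4)) - 27944 = (109772 + (9632 - 6165 - 33626 - 168921/8 - 160701/4)) - 27944 = (109772 - 731595/8) - 27944 = 146581/8 - 27944 = -76971/8 ≈ -9621.4)
T - d = -437186 - 1*(-76971/8) = -437186 + 76971/8 = -3420517/8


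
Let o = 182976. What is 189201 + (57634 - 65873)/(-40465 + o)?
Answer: 26963215472/142511 ≈ 1.8920e+5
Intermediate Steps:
189201 + (57634 - 65873)/(-40465 + o) = 189201 + (57634 - 65873)/(-40465 + 182976) = 189201 - 8239/142511 = 26963215472/142511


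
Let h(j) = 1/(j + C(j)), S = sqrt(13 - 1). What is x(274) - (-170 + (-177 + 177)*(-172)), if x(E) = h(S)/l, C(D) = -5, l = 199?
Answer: 439785/2587 - 2*sqrt(3)/2587 ≈ 170.00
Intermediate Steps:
S = 2*sqrt(3) (S = sqrt(12) = 2*sqrt(3) ≈ 3.4641)
h(j) = 1/(-5 + j) (h(j) = 1/(j - 5) = 1/(-5 + j))
x(E) = 1/(199*(-5 + 2*sqrt(3))) (x(E) = 1/(-5 + 2*sqrt(3)*199) = (1/199)/(-5 + 2*sqrt(3)) = 1/(199*(-5 + 2*sqrt(3))))
x(274) - (-170 + (-177 + 177)*(-172)) = (-5/2587 - 2*sqrt(3)/2587) - (-170 + (-177 + 177)*(-172)) = (-5/2587 - 2*sqrt(3)/2587) - (-170 + 0*(-172)) = (-5/2587 - 2*sqrt(3)/2587) - (-170 + 0) = (-5/2587 - 2*sqrt(3)/2587) - 1*(-170) = (-5/2587 - 2*sqrt(3)/2587) + 170 = 439785/2587 - 2*sqrt(3)/2587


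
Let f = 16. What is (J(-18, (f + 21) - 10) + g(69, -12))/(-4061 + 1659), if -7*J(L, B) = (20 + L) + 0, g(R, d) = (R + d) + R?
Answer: -440/8407 ≈ -0.052337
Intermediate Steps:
g(R, d) = d + 2*R
J(L, B) = -20/7 - L/7 (J(L, B) = -((20 + L) + 0)/7 = -(20 + L)/7 = -20/7 - L/7)
(J(-18, (f + 21) - 10) + g(69, -12))/(-4061 + 1659) = ((-20/7 - 1/7*(-18)) + (-12 + 2*69))/(-4061 + 1659) = ((-20/7 + 18/7) + (-12 + 138))/(-2402) = (-2/7 + 126)*(-1/2402) = (880/7)*(-1/2402) = -440/8407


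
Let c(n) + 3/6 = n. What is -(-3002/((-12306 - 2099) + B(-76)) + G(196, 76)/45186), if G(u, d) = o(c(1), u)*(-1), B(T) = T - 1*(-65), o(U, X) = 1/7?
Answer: -13963591/67056024 ≈ -0.20824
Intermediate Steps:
c(n) = -1/2 + n
o(U, X) = 1/7
B(T) = 65 + T (B(T) = T + 65 = 65 + T)
G(u, d) = -1/7 (G(u, d) = (1/7)*(-1) = -1/7)
-(-3002/((-12306 - 2099) + B(-76)) + G(196, 76)/45186) = -(-3002/((-12306 - 2099) + (65 - 76)) - 1/7/45186) = -(-3002/(-14405 - 11) - 1/7*1/45186) = -(-3002/(-14416) - 1/316302) = -(-3002*(-1/14416) - 1/316302) = -(1501/7208 - 1/316302) = -1*13963591/67056024 = -13963591/67056024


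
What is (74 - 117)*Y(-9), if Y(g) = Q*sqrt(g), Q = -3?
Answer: 387*I ≈ 387.0*I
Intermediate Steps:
Y(g) = -3*sqrt(g)
(74 - 117)*Y(-9) = (74 - 117)*(-9*I) = -(-129)*3*I = -(-387)*I = 387*I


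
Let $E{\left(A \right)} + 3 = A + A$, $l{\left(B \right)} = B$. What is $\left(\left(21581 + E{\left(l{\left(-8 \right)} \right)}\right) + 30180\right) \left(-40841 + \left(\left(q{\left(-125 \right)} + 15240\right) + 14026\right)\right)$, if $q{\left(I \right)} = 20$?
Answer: $-597878810$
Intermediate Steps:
$E{\left(A \right)} = -3 + 2 A$ ($E{\left(A \right)} = -3 + \left(A + A\right) = -3 + 2 A$)
$\left(\left(21581 + E{\left(l{\left(-8 \right)} \right)}\right) + 30180\right) \left(-40841 + \left(\left(q{\left(-125 \right)} + 15240\right) + 14026\right)\right) = \left(\left(21581 + \left(-3 + 2 \left(-8\right)\right)\right) + 30180\right) \left(-40841 + \left(\left(20 + 15240\right) + 14026\right)\right) = \left(\left(21581 - 19\right) + 30180\right) \left(-40841 + \left(15260 + 14026\right)\right) = \left(\left(21581 - 19\right) + 30180\right) \left(-40841 + 29286\right) = \left(21562 + 30180\right) \left(-11555\right) = 51742 \left(-11555\right) = -597878810$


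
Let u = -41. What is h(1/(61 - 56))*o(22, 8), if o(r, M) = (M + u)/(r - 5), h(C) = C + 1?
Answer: -198/85 ≈ -2.3294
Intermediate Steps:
h(C) = 1 + C
o(r, M) = (-41 + M)/(-5 + r) (o(r, M) = (M - 41)/(r - 5) = (-41 + M)/(-5 + r))
h(1/(61 - 56))*o(22, 8) = (1 + 1/(61 - 56))*((-41 + 8)/(-5 + 22)) = (1 + 1/5)*(-33/17) = (1 + ⅕)*((1/17)*(-33)) = (6/5)*(-33/17) = -198/85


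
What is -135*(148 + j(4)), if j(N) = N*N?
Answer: -22140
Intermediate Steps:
j(N) = N**2
-135*(148 + j(4)) = -135*(148 + 4**2) = -135*(148 + 16) = -135*164 = -22140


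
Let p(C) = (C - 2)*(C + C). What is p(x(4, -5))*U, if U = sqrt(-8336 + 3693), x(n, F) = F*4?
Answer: 880*I*sqrt(4643) ≈ 59963.0*I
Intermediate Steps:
x(n, F) = 4*F
p(C) = 2*C*(-2 + C) (p(C) = (-2 + C)*(2*C) = 2*C*(-2 + C))
U = I*sqrt(4643) (U = sqrt(-4643) = I*sqrt(4643) ≈ 68.14*I)
p(x(4, -5))*U = (2*(4*(-5))*(-2 + 4*(-5)))*(I*sqrt(4643)) = (2*(-20)*(-2 - 20))*(I*sqrt(4643)) = (2*(-20)*(-22))*(I*sqrt(4643)) = 880*(I*sqrt(4643)) = 880*I*sqrt(4643)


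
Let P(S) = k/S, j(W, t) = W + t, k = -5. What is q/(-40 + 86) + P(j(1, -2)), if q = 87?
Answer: 317/46 ≈ 6.8913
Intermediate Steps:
P(S) = -5/S
q/(-40 + 86) + P(j(1, -2)) = 87/(-40 + 86) - 5/(1 - 2) = 87/46 - 5/(-1) = 87*(1/46) - 5*(-1) = 87/46 + 5 = 317/46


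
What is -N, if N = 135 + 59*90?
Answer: -5445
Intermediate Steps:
N = 5445 (N = 135 + 5310 = 5445)
-N = -1*5445 = -5445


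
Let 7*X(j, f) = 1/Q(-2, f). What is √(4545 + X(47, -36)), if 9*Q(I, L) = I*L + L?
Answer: √890827/14 ≈ 67.417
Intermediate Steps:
Q(I, L) = L/9 + I*L/9 (Q(I, L) = (I*L + L)/9 = (L + I*L)/9 = L/9 + I*L/9)
X(j, f) = -9/(7*f) (X(j, f) = 1/(7*((f*(1 - 2)/9))) = 1/(7*(((⅑)*f*(-1)))) = 1/(7*((-f/9))) = (-9/f)/7 = -9/(7*f))
√(4545 + X(47, -36)) = √(4545 - 9/7/(-36)) = √(4545 - 9/7*(-1/36)) = √(4545 + 1/28) = √(127261/28) = √890827/14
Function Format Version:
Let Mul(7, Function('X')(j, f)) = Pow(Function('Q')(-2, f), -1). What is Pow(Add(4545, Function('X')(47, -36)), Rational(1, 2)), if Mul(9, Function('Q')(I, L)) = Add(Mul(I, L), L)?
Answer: Mul(Rational(1, 14), Pow(890827, Rational(1, 2))) ≈ 67.417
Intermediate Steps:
Function('Q')(I, L) = Add(Mul(Rational(1, 9), L), Mul(Rational(1, 9), I, L)) (Function('Q')(I, L) = Mul(Rational(1, 9), Add(Mul(I, L), L)) = Mul(Rational(1, 9), Add(L, Mul(I, L))) = Add(Mul(Rational(1, 9), L), Mul(Rational(1, 9), I, L)))
Function('X')(j, f) = Mul(Rational(-9, 7), Pow(f, -1)) (Function('X')(j, f) = Mul(Rational(1, 7), Pow(Mul(Rational(1, 9), f, Add(1, -2)), -1)) = Mul(Rational(1, 7), Pow(Mul(Rational(1, 9), f, -1), -1)) = Mul(Rational(1, 7), Pow(Mul(Rational(-1, 9), f), -1)) = Mul(Rational(1, 7), Mul(-9, Pow(f, -1))) = Mul(Rational(-9, 7), Pow(f, -1)))
Pow(Add(4545, Function('X')(47, -36)), Rational(1, 2)) = Pow(Add(4545, Mul(Rational(-9, 7), Pow(-36, -1))), Rational(1, 2)) = Pow(Add(4545, Mul(Rational(-9, 7), Rational(-1, 36))), Rational(1, 2)) = Pow(Add(4545, Rational(1, 28)), Rational(1, 2)) = Pow(Rational(127261, 28), Rational(1, 2)) = Mul(Rational(1, 14), Pow(890827, Rational(1, 2)))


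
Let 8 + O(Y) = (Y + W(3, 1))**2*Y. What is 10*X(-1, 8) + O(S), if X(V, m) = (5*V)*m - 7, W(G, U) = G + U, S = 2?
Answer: -406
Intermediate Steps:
X(V, m) = -7 + 5*V*m (X(V, m) = 5*V*m - 7 = -7 + 5*V*m)
O(Y) = -8 + Y*(4 + Y)**2 (O(Y) = -8 + (Y + (3 + 1))**2*Y = -8 + (Y + 4)**2*Y = -8 + (4 + Y)**2*Y = -8 + Y*(4 + Y)**2)
10*X(-1, 8) + O(S) = 10*(-7 + 5*(-1)*8) + (-8 + 2*(4 + 2)**2) = 10*(-7 - 40) + (-8 + 2*6**2) = 10*(-47) + (-8 + 2*36) = -470 + (-8 + 72) = -470 + 64 = -406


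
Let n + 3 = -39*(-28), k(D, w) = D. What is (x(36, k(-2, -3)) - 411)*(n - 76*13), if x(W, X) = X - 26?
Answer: -44339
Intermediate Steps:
x(W, X) = -26 + X
n = 1089 (n = -3 - 39*(-28) = -3 + 1092 = 1089)
(x(36, k(-2, -3)) - 411)*(n - 76*13) = ((-26 - 2) - 411)*(1089 - 76*13) = (-28 - 411)*(1089 - 988) = -439*101 = -44339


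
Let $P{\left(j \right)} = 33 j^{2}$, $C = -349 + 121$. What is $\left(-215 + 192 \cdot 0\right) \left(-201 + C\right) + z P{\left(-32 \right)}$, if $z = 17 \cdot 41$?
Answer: $23645259$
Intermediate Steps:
$C = -228$
$z = 697$
$\left(-215 + 192 \cdot 0\right) \left(-201 + C\right) + z P{\left(-32 \right)} = \left(-215 + 192 \cdot 0\right) \left(-201 - 228\right) + 697 \cdot 33 \left(-32\right)^{2} = \left(-215 + 0\right) \left(-429\right) + 697 \cdot 33 \cdot 1024 = \left(-215\right) \left(-429\right) + 697 \cdot 33792 = 92235 + 23553024 = 23645259$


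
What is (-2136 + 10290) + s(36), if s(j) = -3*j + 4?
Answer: 8050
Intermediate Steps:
s(j) = 4 - 3*j
(-2136 + 10290) + s(36) = (-2136 + 10290) + (4 - 3*36) = 8154 + (4 - 108) = 8154 - 104 = 8050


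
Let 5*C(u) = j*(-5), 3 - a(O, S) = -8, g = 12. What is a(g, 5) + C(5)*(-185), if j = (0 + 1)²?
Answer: 196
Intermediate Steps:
a(O, S) = 11 (a(O, S) = 3 - 1*(-8) = 3 + 8 = 11)
j = 1 (j = 1² = 1)
C(u) = -1 (C(u) = (1*(-5))/5 = (⅕)*(-5) = -1)
a(g, 5) + C(5)*(-185) = 11 - 1*(-185) = 11 + 185 = 196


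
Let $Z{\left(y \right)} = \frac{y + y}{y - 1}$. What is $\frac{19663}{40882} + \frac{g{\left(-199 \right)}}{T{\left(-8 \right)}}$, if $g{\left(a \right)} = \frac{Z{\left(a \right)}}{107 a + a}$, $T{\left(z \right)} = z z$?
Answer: $\frac{6795512359}{14128819200} \approx 0.48097$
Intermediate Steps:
$T{\left(z \right)} = z^{2}$
$Z{\left(y \right)} = \frac{2 y}{-1 + y}$
$g{\left(a \right)} = \frac{1}{54 \left(-1 + a\right)}$ ($g{\left(a \right)} = \frac{2 a \frac{1}{-1 + a}}{107 a + a} = \frac{2 a \frac{1}{-1 + a}}{108 a} = \frac{2 a}{-1 + a} \frac{1}{108 a} = \frac{1}{54 \left(-1 + a\right)}$)
$\frac{19663}{40882} + \frac{g{\left(-199 \right)}}{T{\left(-8 \right)}} = \frac{19663}{40882} + \frac{\frac{1}{54} \frac{1}{-1 - 199}}{\left(-8\right)^{2}} = 19663 \cdot \frac{1}{40882} + \frac{\frac{1}{54} \frac{1}{-200}}{64} = \frac{19663}{40882} + \frac{1}{54} \left(- \frac{1}{200}\right) \frac{1}{64} = \frac{19663}{40882} - \frac{1}{691200} = \frac{6795512359}{14128819200}$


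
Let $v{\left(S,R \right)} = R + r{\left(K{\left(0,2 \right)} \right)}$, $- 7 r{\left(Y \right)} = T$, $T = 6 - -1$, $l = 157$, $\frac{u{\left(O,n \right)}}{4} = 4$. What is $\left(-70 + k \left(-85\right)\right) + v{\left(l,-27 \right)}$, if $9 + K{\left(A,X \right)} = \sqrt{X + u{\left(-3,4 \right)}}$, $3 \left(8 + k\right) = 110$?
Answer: $- \frac{7604}{3} \approx -2534.7$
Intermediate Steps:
$k = \frac{86}{3}$ ($k = -8 + \frac{1}{3} \cdot 110 = -8 + \frac{110}{3} = \frac{86}{3} \approx 28.667$)
$u{\left(O,n \right)} = 16$ ($u{\left(O,n \right)} = 4 \cdot 4 = 16$)
$T = 7$ ($T = 6 + 1 = 7$)
$K{\left(A,X \right)} = -9 + \sqrt{16 + X}$ ($K{\left(A,X \right)} = -9 + \sqrt{X + 16} = -9 + \sqrt{16 + X}$)
$r{\left(Y \right)} = -1$ ($r{\left(Y \right)} = \left(- \frac{1}{7}\right) 7 = -1$)
$v{\left(S,R \right)} = -1 + R$ ($v{\left(S,R \right)} = R - 1 = -1 + R$)
$\left(-70 + k \left(-85\right)\right) + v{\left(l,-27 \right)} = \left(-70 + \frac{86}{3} \left(-85\right)\right) - 28 = \left(-70 - \frac{7310}{3}\right) - 28 = - \frac{7520}{3} - 28 = - \frac{7604}{3}$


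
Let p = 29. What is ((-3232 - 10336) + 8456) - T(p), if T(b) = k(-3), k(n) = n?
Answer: -5109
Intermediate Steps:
T(b) = -3
((-3232 - 10336) + 8456) - T(p) = ((-3232 - 10336) + 8456) - 1*(-3) = (-13568 + 8456) + 3 = -5112 + 3 = -5109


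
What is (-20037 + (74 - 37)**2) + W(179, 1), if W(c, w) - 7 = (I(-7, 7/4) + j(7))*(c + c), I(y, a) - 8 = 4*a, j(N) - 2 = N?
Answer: -10069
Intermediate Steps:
j(N) = 2 + N
I(y, a) = 8 + 4*a
W(c, w) = 7 + 48*c (W(c, w) = 7 + ((8 + 4*(7/4)) + (2 + 7))*(c + c) = 7 + ((8 + 4*(7*(1/4))) + 9)*(2*c) = 7 + ((8 + 4*(7/4)) + 9)*(2*c) = 7 + ((8 + 7) + 9)*(2*c) = 7 + (15 + 9)*(2*c) = 7 + 24*(2*c) = 7 + 48*c)
(-20037 + (74 - 37)**2) + W(179, 1) = (-20037 + (74 - 37)**2) + (7 + 48*179) = (-20037 + 37**2) + (7 + 8592) = (-20037 + 1369) + 8599 = -18668 + 8599 = -10069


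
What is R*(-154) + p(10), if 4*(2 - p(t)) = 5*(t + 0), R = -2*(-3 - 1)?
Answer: -2485/2 ≈ -1242.5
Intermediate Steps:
R = 8 (R = -2*(-4) = 8)
p(t) = 2 - 5*t/4 (p(t) = 2 - 5*(t + 0)/4 = 2 - 5*t/4)
R*(-154) + p(10) = 8*(-154) + (2 - 5/4*10) = -1232 + (2 - 25/2) = -1232 - 21/2 = -2485/2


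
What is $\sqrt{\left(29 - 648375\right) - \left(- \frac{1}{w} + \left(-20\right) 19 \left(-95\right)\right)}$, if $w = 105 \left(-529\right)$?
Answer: $\frac{103 i \sqrt{376269495}}{2415} \approx 827.31 i$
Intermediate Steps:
$w = -55545$
$\sqrt{\left(29 - 648375\right) - \left(- \frac{1}{w} + \left(-20\right) 19 \left(-95\right)\right)} = \sqrt{\left(29 - 648375\right) + \left(\frac{1}{-55545} - \left(-20\right) 19 \left(-95\right)\right)} = \sqrt{\left(29 - 648375\right) - \left(\frac{1}{55545} - -36100\right)} = \sqrt{-648346 - \frac{2005174501}{55545}} = \sqrt{- \frac{38017553071}{55545}} = \frac{103 i \sqrt{376269495}}{2415}$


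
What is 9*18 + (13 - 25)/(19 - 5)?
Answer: 1128/7 ≈ 161.14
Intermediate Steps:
9*18 + (13 - 25)/(19 - 5) = 162 - 12/14 = 162 - 12*1/14 = 162 - 6/7 = 1128/7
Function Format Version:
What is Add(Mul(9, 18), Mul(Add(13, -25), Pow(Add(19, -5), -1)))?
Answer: Rational(1128, 7) ≈ 161.14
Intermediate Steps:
Add(Mul(9, 18), Mul(Add(13, -25), Pow(Add(19, -5), -1))) = Add(162, Mul(-12, Pow(14, -1))) = Add(162, Mul(-12, Rational(1, 14))) = Add(162, Rational(-6, 7)) = Rational(1128, 7)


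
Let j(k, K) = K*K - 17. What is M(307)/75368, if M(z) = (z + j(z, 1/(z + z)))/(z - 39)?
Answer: 109328841/7614800453504 ≈ 1.4357e-5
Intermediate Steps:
j(k, K) = -17 + K² (j(k, K) = K² - 17 = -17 + K²)
M(z) = (-17 + z + 1/(4*z²))/(-39 + z) (M(z) = (z + (-17 + (1/(z + z))²))/(z - 39) = (z + (-17 + (1/(2*z))²))/(-39 + z) = (z + (-17 + 1/(4*z²)))/(-39 + z) = (-17 + z + 1/(4*z²))/(-39 + z))
M(307)/75368 = ((¼ + 307³ - 17*307²)/(307²*(-39 + 307)))/75368 = ((1/94249)*(¼ + 28934443 - 17*94249)/268)*(1/75368) = ((1/94249)*(1/268)*(¼ + 28934443 - 1602233))*(1/75368) = ((1/94249)*(1/268)*(109328841/4))*(1/75368) = (109328841/101034928)*(1/75368) = 109328841/7614800453504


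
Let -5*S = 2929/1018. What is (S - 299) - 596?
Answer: -4558479/5090 ≈ -895.58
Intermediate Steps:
S = -2929/5090 (S = -2929/(5*1018) = -1/5*2929/1018 = -2929/5090 ≈ -0.57544)
(S - 299) - 596 = (-2929/5090 - 299) - 596 = -1524839/5090 - 596 = -4558479/5090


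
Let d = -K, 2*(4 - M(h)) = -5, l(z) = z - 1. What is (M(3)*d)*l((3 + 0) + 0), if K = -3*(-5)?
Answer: -195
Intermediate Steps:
K = 15
l(z) = -1 + z
M(h) = 13/2 (M(h) = 4 - ½*(-5) = 4 + 5/2 = 13/2)
d = -15 (d = -1*15 = -15)
(M(3)*d)*l((3 + 0) + 0) = ((13/2)*(-15))*(-1 + ((3 + 0) + 0)) = -195*(-1 + (3 + 0))/2 = -195*(-1 + 3)/2 = -195/2*2 = -195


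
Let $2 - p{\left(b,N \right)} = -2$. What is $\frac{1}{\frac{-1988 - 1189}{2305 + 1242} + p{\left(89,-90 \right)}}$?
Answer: $\frac{3547}{11011} \approx 0.32213$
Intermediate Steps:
$p{\left(b,N \right)} = 4$ ($p{\left(b,N \right)} = 2 - -2 = 2 + 2 = 4$)
$\frac{1}{\frac{-1988 - 1189}{2305 + 1242} + p{\left(89,-90 \right)}} = \frac{1}{\frac{-1988 - 1189}{2305 + 1242} + 4} = \frac{1}{- \frac{3177}{3547} + 4} = \frac{1}{\frac{11011}{3547}} = \frac{3547}{11011}$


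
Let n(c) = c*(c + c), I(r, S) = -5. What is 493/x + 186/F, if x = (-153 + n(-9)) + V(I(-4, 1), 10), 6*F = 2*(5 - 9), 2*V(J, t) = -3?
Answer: -2213/30 ≈ -73.767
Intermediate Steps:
V(J, t) = -3/2 (V(J, t) = (1/2)*(-3) = -3/2)
n(c) = 2*c**2 (n(c) = c*(2*c) = 2*c**2)
F = -4/3 (F = (2*(5 - 9))/6 = (2*(-4))/6 = (1/6)*(-8) = -4/3 ≈ -1.3333)
x = 15/2 (x = (-153 + 2*(-9)**2) - 3/2 = (-153 + 2*81) - 3/2 = (-153 + 162) - 3/2 = 9 - 3/2 = 15/2 ≈ 7.5000)
493/x + 186/F = 493/(15/2) + 186/(-4/3) = 493*(2/15) + 186*(-3/4) = 986/15 - 279/2 = -2213/30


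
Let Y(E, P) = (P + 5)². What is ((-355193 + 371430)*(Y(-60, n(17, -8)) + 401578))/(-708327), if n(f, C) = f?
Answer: -6528280694/708327 ≈ -9216.5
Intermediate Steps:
Y(E, P) = (5 + P)²
((-355193 + 371430)*(Y(-60, n(17, -8)) + 401578))/(-708327) = ((-355193 + 371430)*((5 + 17)² + 401578))/(-708327) = (16237*(22² + 401578))*(-1/708327) = (16237*(484 + 401578))*(-1/708327) = (16237*402062)*(-1/708327) = 6528280694*(-1/708327) = -6528280694/708327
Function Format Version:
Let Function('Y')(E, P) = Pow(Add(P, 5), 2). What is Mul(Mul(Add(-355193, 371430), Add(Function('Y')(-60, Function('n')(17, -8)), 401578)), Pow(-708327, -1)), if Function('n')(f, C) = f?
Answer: Rational(-6528280694, 708327) ≈ -9216.5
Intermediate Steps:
Function('Y')(E, P) = Pow(Add(5, P), 2)
Mul(Mul(Add(-355193, 371430), Add(Function('Y')(-60, Function('n')(17, -8)), 401578)), Pow(-708327, -1)) = Mul(Mul(Add(-355193, 371430), Add(Pow(Add(5, 17), 2), 401578)), Pow(-708327, -1)) = Mul(Mul(16237, Add(Pow(22, 2), 401578)), Rational(-1, 708327)) = Mul(Mul(16237, Add(484, 401578)), Rational(-1, 708327)) = Mul(Mul(16237, 402062), Rational(-1, 708327)) = Mul(6528280694, Rational(-1, 708327)) = Rational(-6528280694, 708327)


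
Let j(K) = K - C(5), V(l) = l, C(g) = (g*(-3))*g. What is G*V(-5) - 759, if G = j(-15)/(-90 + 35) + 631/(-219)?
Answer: -1780586/2409 ≈ -739.14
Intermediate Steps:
C(g) = -3*g² (C(g) = (-3*g)*g = -3*g²)
j(K) = 75 + K (j(K) = K - (-3)*5² = K - (-3)*25 = K - 1*(-75) = K + 75 = 75 + K)
G = -9569/2409 (G = (75 - 15)/(-90 + 35) + 631/(-219) = 60/(-55) + 631*(-1/219) = 60*(-1/55) - 631/219 = -12/11 - 631/219 = -9569/2409 ≈ -3.9722)
G*V(-5) - 759 = -9569/2409*(-5) - 759 = 47845/2409 - 759 = -1780586/2409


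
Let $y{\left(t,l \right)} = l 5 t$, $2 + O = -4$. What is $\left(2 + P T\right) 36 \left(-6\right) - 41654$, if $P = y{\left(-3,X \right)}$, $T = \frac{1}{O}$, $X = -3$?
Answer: $-40466$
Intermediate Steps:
$O = -6$ ($O = -2 - 4 = -6$)
$T = - \frac{1}{6}$ ($T = \frac{1}{-6} = - \frac{1}{6} \approx -0.16667$)
$y{\left(t,l \right)} = 5 l t$
$P = 45$ ($P = 5 \left(-3\right) \left(-3\right) = 45$)
$\left(2 + P T\right) 36 \left(-6\right) - 41654 = \left(2 + 45 \left(- \frac{1}{6}\right)\right) 36 \left(-6\right) - 41654 = \left(2 - \frac{15}{2}\right) 36 \left(-6\right) - 41654 = \left(- \frac{11}{2}\right) 36 \left(-6\right) - 41654 = \left(-198\right) \left(-6\right) - 41654 = 1188 - 41654 = -40466$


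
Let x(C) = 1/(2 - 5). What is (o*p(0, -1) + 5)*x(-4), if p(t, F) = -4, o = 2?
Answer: 1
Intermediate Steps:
x(C) = -⅓ (x(C) = 1/(-3) = -⅓)
(o*p(0, -1) + 5)*x(-4) = (2*(-4) + 5)*(-⅓) = (-8 + 5)*(-⅓) = -3*(-⅓) = 1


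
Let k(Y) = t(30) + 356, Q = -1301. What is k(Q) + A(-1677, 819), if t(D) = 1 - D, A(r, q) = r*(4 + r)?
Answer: 2805948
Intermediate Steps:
k(Y) = 327 (k(Y) = (1 - 1*30) + 356 = (1 - 30) + 356 = -29 + 356 = 327)
k(Q) + A(-1677, 819) = 327 - 1677*(4 - 1677) = 327 - 1677*(-1673) = 327 + 2805621 = 2805948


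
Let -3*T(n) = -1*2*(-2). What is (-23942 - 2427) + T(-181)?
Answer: -79111/3 ≈ -26370.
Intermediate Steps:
T(n) = -4/3 (T(n) = -(-1*2)*(-2)/3 = -(-2)*(-2)/3 = -⅓*4 = -4/3)
(-23942 - 2427) + T(-181) = (-23942 - 2427) - 4/3 = -26369 - 4/3 = -79111/3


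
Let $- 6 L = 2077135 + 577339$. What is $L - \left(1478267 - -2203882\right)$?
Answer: $- \frac{12373684}{3} \approx -4.1246 \cdot 10^{6}$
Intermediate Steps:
$L = - \frac{1327237}{3}$ ($L = - \frac{2077135 + 577339}{6} = \left(- \frac{1}{6}\right) 2654474 = - \frac{1327237}{3} \approx -4.4241 \cdot 10^{5}$)
$L - \left(1478267 - -2203882\right) = - \frac{1327237}{3} - \left(1478267 - -2203882\right) = - \frac{1327237}{3} - \left(1478267 + 2203882\right) = - \frac{1327237}{3} - 3682149 = - \frac{12373684}{3}$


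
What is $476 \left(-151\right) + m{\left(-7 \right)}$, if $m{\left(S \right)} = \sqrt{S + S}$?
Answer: $-71876 + i \sqrt{14} \approx -71876.0 + 3.7417 i$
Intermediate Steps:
$m{\left(S \right)} = \sqrt{2} \sqrt{S}$ ($m{\left(S \right)} = \sqrt{2 S} = \sqrt{2} \sqrt{S}$)
$476 \left(-151\right) + m{\left(-7 \right)} = 476 \left(-151\right) + \sqrt{2} \sqrt{-7} = -71876 + \sqrt{2} i \sqrt{7} = -71876 + i \sqrt{14}$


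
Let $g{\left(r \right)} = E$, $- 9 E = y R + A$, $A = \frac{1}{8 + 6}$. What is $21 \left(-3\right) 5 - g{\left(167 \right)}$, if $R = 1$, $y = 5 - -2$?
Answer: $- \frac{4399}{14} \approx -314.21$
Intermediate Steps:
$y = 7$ ($y = 5 + 2 = 7$)
$A = \frac{1}{14} \approx 0.071429$
$E = - \frac{11}{14}$ ($E = - \frac{7 \cdot 1 + \frac{1}{14}}{9} = - \frac{7 + \frac{1}{14}}{9} = \left(- \frac{1}{9}\right) \frac{99}{14} = - \frac{11}{14} \approx -0.78571$)
$g{\left(r \right)} = - \frac{11}{14}$
$21 \left(-3\right) 5 - g{\left(167 \right)} = 21 \left(-3\right) 5 - - \frac{11}{14} = \left(-63\right) 5 + \frac{11}{14} = -315 + \frac{11}{14} = - \frac{4399}{14}$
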